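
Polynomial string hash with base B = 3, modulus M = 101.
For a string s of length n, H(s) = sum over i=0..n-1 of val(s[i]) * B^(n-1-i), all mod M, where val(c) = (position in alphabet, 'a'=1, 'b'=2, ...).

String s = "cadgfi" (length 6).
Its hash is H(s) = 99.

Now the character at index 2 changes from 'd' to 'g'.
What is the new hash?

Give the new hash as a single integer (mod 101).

val('d') = 4, val('g') = 7
Position k = 2, exponent = n-1-k = 3
B^3 mod M = 3^3 mod 101 = 27
Delta = (7 - 4) * 27 mod 101 = 81
New hash = (99 + 81) mod 101 = 79

Answer: 79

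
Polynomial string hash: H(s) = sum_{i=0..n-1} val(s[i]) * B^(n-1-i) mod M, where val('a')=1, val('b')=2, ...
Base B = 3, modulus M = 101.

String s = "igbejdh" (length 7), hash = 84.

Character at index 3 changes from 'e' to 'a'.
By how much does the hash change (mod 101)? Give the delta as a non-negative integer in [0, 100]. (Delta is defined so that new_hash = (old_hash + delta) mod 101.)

Delta formula: (val(new) - val(old)) * B^(n-1-k) mod M
  val('a') - val('e') = 1 - 5 = -4
  B^(n-1-k) = 3^3 mod 101 = 27
  Delta = -4 * 27 mod 101 = 94

Answer: 94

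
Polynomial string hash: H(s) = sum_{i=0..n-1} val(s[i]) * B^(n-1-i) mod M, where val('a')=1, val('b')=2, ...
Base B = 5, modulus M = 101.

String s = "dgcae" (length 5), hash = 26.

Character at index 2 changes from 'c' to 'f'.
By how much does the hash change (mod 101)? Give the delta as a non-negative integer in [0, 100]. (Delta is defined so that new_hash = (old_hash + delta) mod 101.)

Answer: 75

Derivation:
Delta formula: (val(new) - val(old)) * B^(n-1-k) mod M
  val('f') - val('c') = 6 - 3 = 3
  B^(n-1-k) = 5^2 mod 101 = 25
  Delta = 3 * 25 mod 101 = 75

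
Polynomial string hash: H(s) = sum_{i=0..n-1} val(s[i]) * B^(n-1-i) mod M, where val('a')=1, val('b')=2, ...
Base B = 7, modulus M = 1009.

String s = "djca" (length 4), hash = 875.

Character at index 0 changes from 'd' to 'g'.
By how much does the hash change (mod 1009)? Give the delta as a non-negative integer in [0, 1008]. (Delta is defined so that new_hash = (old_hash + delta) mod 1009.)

Answer: 20

Derivation:
Delta formula: (val(new) - val(old)) * B^(n-1-k) mod M
  val('g') - val('d') = 7 - 4 = 3
  B^(n-1-k) = 7^3 mod 1009 = 343
  Delta = 3 * 343 mod 1009 = 20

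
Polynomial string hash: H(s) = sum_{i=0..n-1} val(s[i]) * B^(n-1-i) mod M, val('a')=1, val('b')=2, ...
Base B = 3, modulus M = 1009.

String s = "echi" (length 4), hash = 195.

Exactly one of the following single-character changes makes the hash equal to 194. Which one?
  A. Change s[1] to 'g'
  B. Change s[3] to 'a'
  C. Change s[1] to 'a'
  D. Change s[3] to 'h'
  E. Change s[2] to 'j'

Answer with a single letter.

Option A: s[1]='c'->'g', delta=(7-3)*3^2 mod 1009 = 36, hash=195+36 mod 1009 = 231
Option B: s[3]='i'->'a', delta=(1-9)*3^0 mod 1009 = 1001, hash=195+1001 mod 1009 = 187
Option C: s[1]='c'->'a', delta=(1-3)*3^2 mod 1009 = 991, hash=195+991 mod 1009 = 177
Option D: s[3]='i'->'h', delta=(8-9)*3^0 mod 1009 = 1008, hash=195+1008 mod 1009 = 194 <-- target
Option E: s[2]='h'->'j', delta=(10-8)*3^1 mod 1009 = 6, hash=195+6 mod 1009 = 201

Answer: D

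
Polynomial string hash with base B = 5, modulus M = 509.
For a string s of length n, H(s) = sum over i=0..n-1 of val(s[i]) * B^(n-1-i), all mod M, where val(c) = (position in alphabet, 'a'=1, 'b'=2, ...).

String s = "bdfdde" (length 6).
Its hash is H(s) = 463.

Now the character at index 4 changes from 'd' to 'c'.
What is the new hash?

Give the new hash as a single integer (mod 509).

val('d') = 4, val('c') = 3
Position k = 4, exponent = n-1-k = 1
B^1 mod M = 5^1 mod 509 = 5
Delta = (3 - 4) * 5 mod 509 = 504
New hash = (463 + 504) mod 509 = 458

Answer: 458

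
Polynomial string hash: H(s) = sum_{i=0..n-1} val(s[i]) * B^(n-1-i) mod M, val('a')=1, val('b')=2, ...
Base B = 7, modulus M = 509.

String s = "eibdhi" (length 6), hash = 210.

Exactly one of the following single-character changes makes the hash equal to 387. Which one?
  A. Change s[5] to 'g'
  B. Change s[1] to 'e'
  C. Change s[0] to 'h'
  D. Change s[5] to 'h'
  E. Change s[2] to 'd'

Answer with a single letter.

Answer: E

Derivation:
Option A: s[5]='i'->'g', delta=(7-9)*7^0 mod 509 = 507, hash=210+507 mod 509 = 208
Option B: s[1]='i'->'e', delta=(5-9)*7^4 mod 509 = 67, hash=210+67 mod 509 = 277
Option C: s[0]='e'->'h', delta=(8-5)*7^5 mod 509 = 30, hash=210+30 mod 509 = 240
Option D: s[5]='i'->'h', delta=(8-9)*7^0 mod 509 = 508, hash=210+508 mod 509 = 209
Option E: s[2]='b'->'d', delta=(4-2)*7^3 mod 509 = 177, hash=210+177 mod 509 = 387 <-- target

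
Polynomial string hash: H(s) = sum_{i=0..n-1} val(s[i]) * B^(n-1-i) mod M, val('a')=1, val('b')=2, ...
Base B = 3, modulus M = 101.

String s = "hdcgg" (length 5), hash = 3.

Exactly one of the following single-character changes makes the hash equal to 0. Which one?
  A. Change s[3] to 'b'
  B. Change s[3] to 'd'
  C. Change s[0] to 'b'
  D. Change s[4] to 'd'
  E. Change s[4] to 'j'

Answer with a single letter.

Option A: s[3]='g'->'b', delta=(2-7)*3^1 mod 101 = 86, hash=3+86 mod 101 = 89
Option B: s[3]='g'->'d', delta=(4-7)*3^1 mod 101 = 92, hash=3+92 mod 101 = 95
Option C: s[0]='h'->'b', delta=(2-8)*3^4 mod 101 = 19, hash=3+19 mod 101 = 22
Option D: s[4]='g'->'d', delta=(4-7)*3^0 mod 101 = 98, hash=3+98 mod 101 = 0 <-- target
Option E: s[4]='g'->'j', delta=(10-7)*3^0 mod 101 = 3, hash=3+3 mod 101 = 6

Answer: D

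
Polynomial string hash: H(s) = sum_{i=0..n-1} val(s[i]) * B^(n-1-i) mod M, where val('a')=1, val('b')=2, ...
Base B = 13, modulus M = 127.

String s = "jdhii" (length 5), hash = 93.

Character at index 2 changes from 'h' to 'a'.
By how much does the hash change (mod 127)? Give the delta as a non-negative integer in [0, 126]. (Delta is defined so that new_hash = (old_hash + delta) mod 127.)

Answer: 87

Derivation:
Delta formula: (val(new) - val(old)) * B^(n-1-k) mod M
  val('a') - val('h') = 1 - 8 = -7
  B^(n-1-k) = 13^2 mod 127 = 42
  Delta = -7 * 42 mod 127 = 87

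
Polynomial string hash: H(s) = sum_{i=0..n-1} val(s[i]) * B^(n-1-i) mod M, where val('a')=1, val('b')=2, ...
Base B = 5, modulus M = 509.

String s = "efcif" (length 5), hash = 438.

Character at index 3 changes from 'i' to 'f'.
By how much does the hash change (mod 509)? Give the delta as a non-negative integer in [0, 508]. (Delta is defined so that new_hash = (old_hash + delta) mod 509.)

Answer: 494

Derivation:
Delta formula: (val(new) - val(old)) * B^(n-1-k) mod M
  val('f') - val('i') = 6 - 9 = -3
  B^(n-1-k) = 5^1 mod 509 = 5
  Delta = -3 * 5 mod 509 = 494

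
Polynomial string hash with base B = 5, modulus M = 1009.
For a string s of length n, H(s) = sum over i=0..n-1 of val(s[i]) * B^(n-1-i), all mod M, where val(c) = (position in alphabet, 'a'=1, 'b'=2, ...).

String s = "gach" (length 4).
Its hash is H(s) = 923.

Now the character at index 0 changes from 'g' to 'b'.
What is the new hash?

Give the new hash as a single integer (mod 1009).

val('g') = 7, val('b') = 2
Position k = 0, exponent = n-1-k = 3
B^3 mod M = 5^3 mod 1009 = 125
Delta = (2 - 7) * 125 mod 1009 = 384
New hash = (923 + 384) mod 1009 = 298

Answer: 298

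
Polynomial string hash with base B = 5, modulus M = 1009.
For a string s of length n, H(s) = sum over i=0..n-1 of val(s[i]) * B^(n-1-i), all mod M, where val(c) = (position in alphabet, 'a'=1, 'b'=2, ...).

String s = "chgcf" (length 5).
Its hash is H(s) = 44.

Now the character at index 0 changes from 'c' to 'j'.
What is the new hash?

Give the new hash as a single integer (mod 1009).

Answer: 383

Derivation:
val('c') = 3, val('j') = 10
Position k = 0, exponent = n-1-k = 4
B^4 mod M = 5^4 mod 1009 = 625
Delta = (10 - 3) * 625 mod 1009 = 339
New hash = (44 + 339) mod 1009 = 383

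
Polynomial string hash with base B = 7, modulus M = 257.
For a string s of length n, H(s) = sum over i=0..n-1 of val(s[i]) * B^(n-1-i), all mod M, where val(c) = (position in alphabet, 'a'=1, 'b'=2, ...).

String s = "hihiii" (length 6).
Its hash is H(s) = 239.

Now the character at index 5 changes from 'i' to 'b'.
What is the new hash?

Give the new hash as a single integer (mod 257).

val('i') = 9, val('b') = 2
Position k = 5, exponent = n-1-k = 0
B^0 mod M = 7^0 mod 257 = 1
Delta = (2 - 9) * 1 mod 257 = 250
New hash = (239 + 250) mod 257 = 232

Answer: 232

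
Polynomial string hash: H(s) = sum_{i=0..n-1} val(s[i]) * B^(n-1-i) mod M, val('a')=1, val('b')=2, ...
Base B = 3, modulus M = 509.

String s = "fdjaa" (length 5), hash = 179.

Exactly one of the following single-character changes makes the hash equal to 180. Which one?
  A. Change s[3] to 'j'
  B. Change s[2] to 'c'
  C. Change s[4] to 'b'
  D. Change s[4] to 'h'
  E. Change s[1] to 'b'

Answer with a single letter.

Option A: s[3]='a'->'j', delta=(10-1)*3^1 mod 509 = 27, hash=179+27 mod 509 = 206
Option B: s[2]='j'->'c', delta=(3-10)*3^2 mod 509 = 446, hash=179+446 mod 509 = 116
Option C: s[4]='a'->'b', delta=(2-1)*3^0 mod 509 = 1, hash=179+1 mod 509 = 180 <-- target
Option D: s[4]='a'->'h', delta=(8-1)*3^0 mod 509 = 7, hash=179+7 mod 509 = 186
Option E: s[1]='d'->'b', delta=(2-4)*3^3 mod 509 = 455, hash=179+455 mod 509 = 125

Answer: C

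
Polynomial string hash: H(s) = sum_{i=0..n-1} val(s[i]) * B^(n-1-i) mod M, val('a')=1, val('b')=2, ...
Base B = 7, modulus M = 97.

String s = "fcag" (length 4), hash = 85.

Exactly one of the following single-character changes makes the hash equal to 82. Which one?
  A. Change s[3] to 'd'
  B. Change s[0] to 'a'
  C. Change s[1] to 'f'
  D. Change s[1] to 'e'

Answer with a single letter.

Option A: s[3]='g'->'d', delta=(4-7)*7^0 mod 97 = 94, hash=85+94 mod 97 = 82 <-- target
Option B: s[0]='f'->'a', delta=(1-6)*7^3 mod 97 = 31, hash=85+31 mod 97 = 19
Option C: s[1]='c'->'f', delta=(6-3)*7^2 mod 97 = 50, hash=85+50 mod 97 = 38
Option D: s[1]='c'->'e', delta=(5-3)*7^2 mod 97 = 1, hash=85+1 mod 97 = 86

Answer: A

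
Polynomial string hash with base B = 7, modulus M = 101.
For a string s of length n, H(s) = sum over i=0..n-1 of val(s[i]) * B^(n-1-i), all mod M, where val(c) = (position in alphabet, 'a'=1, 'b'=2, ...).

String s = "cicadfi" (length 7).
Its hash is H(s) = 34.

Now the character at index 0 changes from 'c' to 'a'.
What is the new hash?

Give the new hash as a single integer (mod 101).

Answer: 66

Derivation:
val('c') = 3, val('a') = 1
Position k = 0, exponent = n-1-k = 6
B^6 mod M = 7^6 mod 101 = 85
Delta = (1 - 3) * 85 mod 101 = 32
New hash = (34 + 32) mod 101 = 66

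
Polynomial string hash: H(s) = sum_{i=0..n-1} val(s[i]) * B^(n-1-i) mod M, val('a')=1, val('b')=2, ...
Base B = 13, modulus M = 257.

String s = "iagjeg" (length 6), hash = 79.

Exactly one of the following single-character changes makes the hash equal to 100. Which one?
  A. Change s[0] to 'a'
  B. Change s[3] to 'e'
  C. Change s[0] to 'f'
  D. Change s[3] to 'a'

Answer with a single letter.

Option A: s[0]='i'->'a', delta=(1-9)*13^5 mod 257 = 62, hash=79+62 mod 257 = 141
Option B: s[3]='j'->'e', delta=(5-10)*13^2 mod 257 = 183, hash=79+183 mod 257 = 5
Option C: s[0]='i'->'f', delta=(6-9)*13^5 mod 257 = 216, hash=79+216 mod 257 = 38
Option D: s[3]='j'->'a', delta=(1-10)*13^2 mod 257 = 21, hash=79+21 mod 257 = 100 <-- target

Answer: D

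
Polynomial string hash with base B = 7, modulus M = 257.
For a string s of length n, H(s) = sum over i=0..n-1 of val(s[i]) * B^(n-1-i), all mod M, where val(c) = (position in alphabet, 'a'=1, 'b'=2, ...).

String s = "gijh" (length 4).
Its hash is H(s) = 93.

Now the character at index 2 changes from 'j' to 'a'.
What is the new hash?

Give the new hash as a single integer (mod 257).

val('j') = 10, val('a') = 1
Position k = 2, exponent = n-1-k = 1
B^1 mod M = 7^1 mod 257 = 7
Delta = (1 - 10) * 7 mod 257 = 194
New hash = (93 + 194) mod 257 = 30

Answer: 30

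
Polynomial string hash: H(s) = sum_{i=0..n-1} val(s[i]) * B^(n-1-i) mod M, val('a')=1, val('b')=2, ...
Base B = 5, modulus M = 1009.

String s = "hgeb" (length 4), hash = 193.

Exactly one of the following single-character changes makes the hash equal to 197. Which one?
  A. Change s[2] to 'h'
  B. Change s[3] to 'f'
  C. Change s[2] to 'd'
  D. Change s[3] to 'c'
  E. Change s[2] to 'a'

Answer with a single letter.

Option A: s[2]='e'->'h', delta=(8-5)*5^1 mod 1009 = 15, hash=193+15 mod 1009 = 208
Option B: s[3]='b'->'f', delta=(6-2)*5^0 mod 1009 = 4, hash=193+4 mod 1009 = 197 <-- target
Option C: s[2]='e'->'d', delta=(4-5)*5^1 mod 1009 = 1004, hash=193+1004 mod 1009 = 188
Option D: s[3]='b'->'c', delta=(3-2)*5^0 mod 1009 = 1, hash=193+1 mod 1009 = 194
Option E: s[2]='e'->'a', delta=(1-5)*5^1 mod 1009 = 989, hash=193+989 mod 1009 = 173

Answer: B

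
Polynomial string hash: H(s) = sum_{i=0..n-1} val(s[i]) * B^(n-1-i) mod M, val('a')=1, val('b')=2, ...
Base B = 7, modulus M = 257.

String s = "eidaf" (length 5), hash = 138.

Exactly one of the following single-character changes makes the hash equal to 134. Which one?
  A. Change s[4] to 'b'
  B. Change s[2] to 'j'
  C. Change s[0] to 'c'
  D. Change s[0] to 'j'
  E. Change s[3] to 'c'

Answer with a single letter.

Option A: s[4]='f'->'b', delta=(2-6)*7^0 mod 257 = 253, hash=138+253 mod 257 = 134 <-- target
Option B: s[2]='d'->'j', delta=(10-4)*7^2 mod 257 = 37, hash=138+37 mod 257 = 175
Option C: s[0]='e'->'c', delta=(3-5)*7^4 mod 257 = 81, hash=138+81 mod 257 = 219
Option D: s[0]='e'->'j', delta=(10-5)*7^4 mod 257 = 183, hash=138+183 mod 257 = 64
Option E: s[3]='a'->'c', delta=(3-1)*7^1 mod 257 = 14, hash=138+14 mod 257 = 152

Answer: A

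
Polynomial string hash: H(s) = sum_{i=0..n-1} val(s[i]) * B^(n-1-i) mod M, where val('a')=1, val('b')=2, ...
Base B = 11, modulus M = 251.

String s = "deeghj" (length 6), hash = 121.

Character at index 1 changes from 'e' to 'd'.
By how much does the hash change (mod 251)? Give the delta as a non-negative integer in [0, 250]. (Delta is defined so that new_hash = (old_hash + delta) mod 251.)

Answer: 168

Derivation:
Delta formula: (val(new) - val(old)) * B^(n-1-k) mod M
  val('d') - val('e') = 4 - 5 = -1
  B^(n-1-k) = 11^4 mod 251 = 83
  Delta = -1 * 83 mod 251 = 168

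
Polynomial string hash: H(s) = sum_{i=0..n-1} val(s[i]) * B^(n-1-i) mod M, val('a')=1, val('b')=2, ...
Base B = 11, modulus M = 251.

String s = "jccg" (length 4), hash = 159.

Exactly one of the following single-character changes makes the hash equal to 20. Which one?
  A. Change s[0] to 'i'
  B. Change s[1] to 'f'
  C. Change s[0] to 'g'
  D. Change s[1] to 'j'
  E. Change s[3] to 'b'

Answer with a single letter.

Option A: s[0]='j'->'i', delta=(9-10)*11^3 mod 251 = 175, hash=159+175 mod 251 = 83
Option B: s[1]='c'->'f', delta=(6-3)*11^2 mod 251 = 112, hash=159+112 mod 251 = 20 <-- target
Option C: s[0]='j'->'g', delta=(7-10)*11^3 mod 251 = 23, hash=159+23 mod 251 = 182
Option D: s[1]='c'->'j', delta=(10-3)*11^2 mod 251 = 94, hash=159+94 mod 251 = 2
Option E: s[3]='g'->'b', delta=(2-7)*11^0 mod 251 = 246, hash=159+246 mod 251 = 154

Answer: B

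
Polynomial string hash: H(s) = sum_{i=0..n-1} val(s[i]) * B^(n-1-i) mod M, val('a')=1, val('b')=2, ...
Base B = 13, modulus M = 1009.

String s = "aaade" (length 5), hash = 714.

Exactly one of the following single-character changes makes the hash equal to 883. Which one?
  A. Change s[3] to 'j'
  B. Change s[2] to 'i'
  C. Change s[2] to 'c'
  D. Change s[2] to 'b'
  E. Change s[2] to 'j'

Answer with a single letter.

Answer: D

Derivation:
Option A: s[3]='d'->'j', delta=(10-4)*13^1 mod 1009 = 78, hash=714+78 mod 1009 = 792
Option B: s[2]='a'->'i', delta=(9-1)*13^2 mod 1009 = 343, hash=714+343 mod 1009 = 48
Option C: s[2]='a'->'c', delta=(3-1)*13^2 mod 1009 = 338, hash=714+338 mod 1009 = 43
Option D: s[2]='a'->'b', delta=(2-1)*13^2 mod 1009 = 169, hash=714+169 mod 1009 = 883 <-- target
Option E: s[2]='a'->'j', delta=(10-1)*13^2 mod 1009 = 512, hash=714+512 mod 1009 = 217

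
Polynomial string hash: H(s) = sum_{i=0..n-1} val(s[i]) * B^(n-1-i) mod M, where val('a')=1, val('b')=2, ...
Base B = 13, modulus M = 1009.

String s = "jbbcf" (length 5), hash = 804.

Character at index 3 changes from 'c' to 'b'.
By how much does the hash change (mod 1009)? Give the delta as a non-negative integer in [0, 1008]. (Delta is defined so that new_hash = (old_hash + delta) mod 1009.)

Answer: 996

Derivation:
Delta formula: (val(new) - val(old)) * B^(n-1-k) mod M
  val('b') - val('c') = 2 - 3 = -1
  B^(n-1-k) = 13^1 mod 1009 = 13
  Delta = -1 * 13 mod 1009 = 996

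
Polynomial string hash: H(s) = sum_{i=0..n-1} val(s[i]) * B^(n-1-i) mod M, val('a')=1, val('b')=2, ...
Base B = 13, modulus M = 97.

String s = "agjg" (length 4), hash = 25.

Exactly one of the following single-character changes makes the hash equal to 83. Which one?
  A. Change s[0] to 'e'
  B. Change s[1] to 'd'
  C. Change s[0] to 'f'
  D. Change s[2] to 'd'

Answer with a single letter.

Answer: A

Derivation:
Option A: s[0]='a'->'e', delta=(5-1)*13^3 mod 97 = 58, hash=25+58 mod 97 = 83 <-- target
Option B: s[1]='g'->'d', delta=(4-7)*13^2 mod 97 = 75, hash=25+75 mod 97 = 3
Option C: s[0]='a'->'f', delta=(6-1)*13^3 mod 97 = 24, hash=25+24 mod 97 = 49
Option D: s[2]='j'->'d', delta=(4-10)*13^1 mod 97 = 19, hash=25+19 mod 97 = 44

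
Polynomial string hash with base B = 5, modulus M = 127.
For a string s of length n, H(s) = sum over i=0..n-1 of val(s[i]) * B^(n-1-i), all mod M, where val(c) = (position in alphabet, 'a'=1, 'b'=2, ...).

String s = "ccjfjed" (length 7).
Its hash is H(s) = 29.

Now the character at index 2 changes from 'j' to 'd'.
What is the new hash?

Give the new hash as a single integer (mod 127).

val('j') = 10, val('d') = 4
Position k = 2, exponent = n-1-k = 4
B^4 mod M = 5^4 mod 127 = 117
Delta = (4 - 10) * 117 mod 127 = 60
New hash = (29 + 60) mod 127 = 89

Answer: 89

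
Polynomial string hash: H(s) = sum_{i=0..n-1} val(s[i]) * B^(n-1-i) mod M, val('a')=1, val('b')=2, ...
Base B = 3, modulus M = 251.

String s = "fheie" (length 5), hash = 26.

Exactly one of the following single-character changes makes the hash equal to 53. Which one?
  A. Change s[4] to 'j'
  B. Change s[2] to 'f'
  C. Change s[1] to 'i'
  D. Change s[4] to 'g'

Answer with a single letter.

Option A: s[4]='e'->'j', delta=(10-5)*3^0 mod 251 = 5, hash=26+5 mod 251 = 31
Option B: s[2]='e'->'f', delta=(6-5)*3^2 mod 251 = 9, hash=26+9 mod 251 = 35
Option C: s[1]='h'->'i', delta=(9-8)*3^3 mod 251 = 27, hash=26+27 mod 251 = 53 <-- target
Option D: s[4]='e'->'g', delta=(7-5)*3^0 mod 251 = 2, hash=26+2 mod 251 = 28

Answer: C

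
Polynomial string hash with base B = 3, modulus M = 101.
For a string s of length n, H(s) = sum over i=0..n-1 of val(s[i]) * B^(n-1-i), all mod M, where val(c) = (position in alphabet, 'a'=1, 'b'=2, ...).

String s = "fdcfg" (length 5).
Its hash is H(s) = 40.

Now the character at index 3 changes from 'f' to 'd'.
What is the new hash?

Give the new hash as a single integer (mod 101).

Answer: 34

Derivation:
val('f') = 6, val('d') = 4
Position k = 3, exponent = n-1-k = 1
B^1 mod M = 3^1 mod 101 = 3
Delta = (4 - 6) * 3 mod 101 = 95
New hash = (40 + 95) mod 101 = 34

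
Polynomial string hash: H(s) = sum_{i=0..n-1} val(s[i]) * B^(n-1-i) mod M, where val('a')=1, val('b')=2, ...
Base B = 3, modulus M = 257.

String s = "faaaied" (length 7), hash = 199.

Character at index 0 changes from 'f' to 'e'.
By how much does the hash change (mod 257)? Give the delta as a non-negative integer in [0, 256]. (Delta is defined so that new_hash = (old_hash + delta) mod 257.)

Answer: 42

Derivation:
Delta formula: (val(new) - val(old)) * B^(n-1-k) mod M
  val('e') - val('f') = 5 - 6 = -1
  B^(n-1-k) = 3^6 mod 257 = 215
  Delta = -1 * 215 mod 257 = 42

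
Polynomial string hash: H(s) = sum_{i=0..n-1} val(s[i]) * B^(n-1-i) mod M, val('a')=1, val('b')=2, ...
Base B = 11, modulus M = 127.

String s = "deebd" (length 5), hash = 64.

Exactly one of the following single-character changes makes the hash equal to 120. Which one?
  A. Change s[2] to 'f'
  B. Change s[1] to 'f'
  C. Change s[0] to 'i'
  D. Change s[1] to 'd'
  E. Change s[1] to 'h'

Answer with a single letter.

Answer: E

Derivation:
Option A: s[2]='e'->'f', delta=(6-5)*11^2 mod 127 = 121, hash=64+121 mod 127 = 58
Option B: s[1]='e'->'f', delta=(6-5)*11^3 mod 127 = 61, hash=64+61 mod 127 = 125
Option C: s[0]='d'->'i', delta=(9-4)*11^4 mod 127 = 53, hash=64+53 mod 127 = 117
Option D: s[1]='e'->'d', delta=(4-5)*11^3 mod 127 = 66, hash=64+66 mod 127 = 3
Option E: s[1]='e'->'h', delta=(8-5)*11^3 mod 127 = 56, hash=64+56 mod 127 = 120 <-- target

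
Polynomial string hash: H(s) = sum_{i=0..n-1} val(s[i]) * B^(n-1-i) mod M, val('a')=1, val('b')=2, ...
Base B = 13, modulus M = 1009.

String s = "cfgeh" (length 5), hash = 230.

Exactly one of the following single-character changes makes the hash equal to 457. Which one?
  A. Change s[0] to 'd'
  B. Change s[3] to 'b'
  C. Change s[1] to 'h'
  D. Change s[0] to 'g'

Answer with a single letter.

Option A: s[0]='c'->'d', delta=(4-3)*13^4 mod 1009 = 309, hash=230+309 mod 1009 = 539
Option B: s[3]='e'->'b', delta=(2-5)*13^1 mod 1009 = 970, hash=230+970 mod 1009 = 191
Option C: s[1]='f'->'h', delta=(8-6)*13^3 mod 1009 = 358, hash=230+358 mod 1009 = 588
Option D: s[0]='c'->'g', delta=(7-3)*13^4 mod 1009 = 227, hash=230+227 mod 1009 = 457 <-- target

Answer: D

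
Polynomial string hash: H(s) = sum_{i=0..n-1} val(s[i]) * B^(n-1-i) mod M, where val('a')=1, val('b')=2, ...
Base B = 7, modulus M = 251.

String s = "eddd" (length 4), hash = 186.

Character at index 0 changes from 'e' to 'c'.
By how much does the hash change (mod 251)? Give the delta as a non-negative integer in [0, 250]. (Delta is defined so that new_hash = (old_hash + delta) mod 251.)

Delta formula: (val(new) - val(old)) * B^(n-1-k) mod M
  val('c') - val('e') = 3 - 5 = -2
  B^(n-1-k) = 7^3 mod 251 = 92
  Delta = -2 * 92 mod 251 = 67

Answer: 67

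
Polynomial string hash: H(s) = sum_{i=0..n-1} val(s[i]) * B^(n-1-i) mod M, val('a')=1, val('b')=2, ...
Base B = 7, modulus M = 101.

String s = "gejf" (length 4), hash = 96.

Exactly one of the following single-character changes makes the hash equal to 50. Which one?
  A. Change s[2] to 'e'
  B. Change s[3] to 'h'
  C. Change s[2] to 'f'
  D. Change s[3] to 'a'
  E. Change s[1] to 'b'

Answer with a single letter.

Option A: s[2]='j'->'e', delta=(5-10)*7^1 mod 101 = 66, hash=96+66 mod 101 = 61
Option B: s[3]='f'->'h', delta=(8-6)*7^0 mod 101 = 2, hash=96+2 mod 101 = 98
Option C: s[2]='j'->'f', delta=(6-10)*7^1 mod 101 = 73, hash=96+73 mod 101 = 68
Option D: s[3]='f'->'a', delta=(1-6)*7^0 mod 101 = 96, hash=96+96 mod 101 = 91
Option E: s[1]='e'->'b', delta=(2-5)*7^2 mod 101 = 55, hash=96+55 mod 101 = 50 <-- target

Answer: E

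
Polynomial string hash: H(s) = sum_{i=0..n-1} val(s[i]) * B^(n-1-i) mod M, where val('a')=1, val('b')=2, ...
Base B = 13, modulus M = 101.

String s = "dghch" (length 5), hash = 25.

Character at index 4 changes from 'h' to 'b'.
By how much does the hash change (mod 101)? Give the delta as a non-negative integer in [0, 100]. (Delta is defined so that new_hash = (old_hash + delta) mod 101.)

Delta formula: (val(new) - val(old)) * B^(n-1-k) mod M
  val('b') - val('h') = 2 - 8 = -6
  B^(n-1-k) = 13^0 mod 101 = 1
  Delta = -6 * 1 mod 101 = 95

Answer: 95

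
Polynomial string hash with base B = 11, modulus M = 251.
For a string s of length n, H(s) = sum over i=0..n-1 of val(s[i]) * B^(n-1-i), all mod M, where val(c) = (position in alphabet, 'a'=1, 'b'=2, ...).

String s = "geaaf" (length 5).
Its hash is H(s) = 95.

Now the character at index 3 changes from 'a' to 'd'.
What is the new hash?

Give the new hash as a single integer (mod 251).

Answer: 128

Derivation:
val('a') = 1, val('d') = 4
Position k = 3, exponent = n-1-k = 1
B^1 mod M = 11^1 mod 251 = 11
Delta = (4 - 1) * 11 mod 251 = 33
New hash = (95 + 33) mod 251 = 128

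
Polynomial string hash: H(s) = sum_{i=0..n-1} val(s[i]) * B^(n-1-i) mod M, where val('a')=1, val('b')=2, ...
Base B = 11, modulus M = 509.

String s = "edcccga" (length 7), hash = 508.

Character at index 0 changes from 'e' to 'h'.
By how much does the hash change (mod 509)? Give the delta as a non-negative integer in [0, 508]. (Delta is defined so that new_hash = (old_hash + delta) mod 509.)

Answer: 214

Derivation:
Delta formula: (val(new) - val(old)) * B^(n-1-k) mod M
  val('h') - val('e') = 8 - 5 = 3
  B^(n-1-k) = 11^6 mod 509 = 241
  Delta = 3 * 241 mod 509 = 214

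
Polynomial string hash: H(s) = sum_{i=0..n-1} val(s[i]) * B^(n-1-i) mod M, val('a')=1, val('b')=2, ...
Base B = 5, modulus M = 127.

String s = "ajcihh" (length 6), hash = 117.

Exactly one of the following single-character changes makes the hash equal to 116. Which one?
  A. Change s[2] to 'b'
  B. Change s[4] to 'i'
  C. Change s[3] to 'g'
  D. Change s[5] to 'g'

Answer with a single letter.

Answer: D

Derivation:
Option A: s[2]='c'->'b', delta=(2-3)*5^3 mod 127 = 2, hash=117+2 mod 127 = 119
Option B: s[4]='h'->'i', delta=(9-8)*5^1 mod 127 = 5, hash=117+5 mod 127 = 122
Option C: s[3]='i'->'g', delta=(7-9)*5^2 mod 127 = 77, hash=117+77 mod 127 = 67
Option D: s[5]='h'->'g', delta=(7-8)*5^0 mod 127 = 126, hash=117+126 mod 127 = 116 <-- target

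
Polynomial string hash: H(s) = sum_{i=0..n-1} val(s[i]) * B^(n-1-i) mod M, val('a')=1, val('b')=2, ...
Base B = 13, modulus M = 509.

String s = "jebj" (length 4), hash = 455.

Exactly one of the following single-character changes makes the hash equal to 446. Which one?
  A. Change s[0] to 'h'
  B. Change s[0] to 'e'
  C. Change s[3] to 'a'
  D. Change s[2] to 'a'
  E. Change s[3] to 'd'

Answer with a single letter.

Answer: C

Derivation:
Option A: s[0]='j'->'h', delta=(8-10)*13^3 mod 509 = 187, hash=455+187 mod 509 = 133
Option B: s[0]='j'->'e', delta=(5-10)*13^3 mod 509 = 213, hash=455+213 mod 509 = 159
Option C: s[3]='j'->'a', delta=(1-10)*13^0 mod 509 = 500, hash=455+500 mod 509 = 446 <-- target
Option D: s[2]='b'->'a', delta=(1-2)*13^1 mod 509 = 496, hash=455+496 mod 509 = 442
Option E: s[3]='j'->'d', delta=(4-10)*13^0 mod 509 = 503, hash=455+503 mod 509 = 449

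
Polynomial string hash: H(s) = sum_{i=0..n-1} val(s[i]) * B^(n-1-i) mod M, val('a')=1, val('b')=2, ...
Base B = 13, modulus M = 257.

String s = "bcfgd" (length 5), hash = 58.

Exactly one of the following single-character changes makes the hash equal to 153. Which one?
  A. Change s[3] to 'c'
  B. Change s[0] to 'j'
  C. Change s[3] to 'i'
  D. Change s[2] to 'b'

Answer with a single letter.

Option A: s[3]='g'->'c', delta=(3-7)*13^1 mod 257 = 205, hash=58+205 mod 257 = 6
Option B: s[0]='b'->'j', delta=(10-2)*13^4 mod 257 = 15, hash=58+15 mod 257 = 73
Option C: s[3]='g'->'i', delta=(9-7)*13^1 mod 257 = 26, hash=58+26 mod 257 = 84
Option D: s[2]='f'->'b', delta=(2-6)*13^2 mod 257 = 95, hash=58+95 mod 257 = 153 <-- target

Answer: D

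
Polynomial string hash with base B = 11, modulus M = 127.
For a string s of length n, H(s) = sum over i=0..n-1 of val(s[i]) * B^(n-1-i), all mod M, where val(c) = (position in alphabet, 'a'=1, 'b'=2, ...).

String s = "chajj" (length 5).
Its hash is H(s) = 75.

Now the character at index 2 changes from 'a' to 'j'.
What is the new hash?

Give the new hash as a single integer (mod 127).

val('a') = 1, val('j') = 10
Position k = 2, exponent = n-1-k = 2
B^2 mod M = 11^2 mod 127 = 121
Delta = (10 - 1) * 121 mod 127 = 73
New hash = (75 + 73) mod 127 = 21

Answer: 21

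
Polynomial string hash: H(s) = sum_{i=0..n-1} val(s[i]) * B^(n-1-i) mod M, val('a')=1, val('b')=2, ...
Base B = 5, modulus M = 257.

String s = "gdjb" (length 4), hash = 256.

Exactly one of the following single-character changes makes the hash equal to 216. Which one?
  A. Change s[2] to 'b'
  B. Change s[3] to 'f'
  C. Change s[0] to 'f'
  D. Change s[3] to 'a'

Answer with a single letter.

Answer: A

Derivation:
Option A: s[2]='j'->'b', delta=(2-10)*5^1 mod 257 = 217, hash=256+217 mod 257 = 216 <-- target
Option B: s[3]='b'->'f', delta=(6-2)*5^0 mod 257 = 4, hash=256+4 mod 257 = 3
Option C: s[0]='g'->'f', delta=(6-7)*5^3 mod 257 = 132, hash=256+132 mod 257 = 131
Option D: s[3]='b'->'a', delta=(1-2)*5^0 mod 257 = 256, hash=256+256 mod 257 = 255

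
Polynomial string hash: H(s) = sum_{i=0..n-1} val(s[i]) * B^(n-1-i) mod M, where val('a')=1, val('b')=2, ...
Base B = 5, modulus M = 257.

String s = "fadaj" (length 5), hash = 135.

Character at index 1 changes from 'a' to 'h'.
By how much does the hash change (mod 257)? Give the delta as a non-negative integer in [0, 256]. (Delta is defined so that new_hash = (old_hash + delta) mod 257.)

Answer: 104

Derivation:
Delta formula: (val(new) - val(old)) * B^(n-1-k) mod M
  val('h') - val('a') = 8 - 1 = 7
  B^(n-1-k) = 5^3 mod 257 = 125
  Delta = 7 * 125 mod 257 = 104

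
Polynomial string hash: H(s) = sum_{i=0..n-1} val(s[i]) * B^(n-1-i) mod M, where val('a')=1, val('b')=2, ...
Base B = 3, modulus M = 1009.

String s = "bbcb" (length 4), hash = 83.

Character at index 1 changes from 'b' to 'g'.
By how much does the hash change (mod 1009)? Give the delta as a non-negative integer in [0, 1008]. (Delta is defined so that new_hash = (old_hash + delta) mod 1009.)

Delta formula: (val(new) - val(old)) * B^(n-1-k) mod M
  val('g') - val('b') = 7 - 2 = 5
  B^(n-1-k) = 3^2 mod 1009 = 9
  Delta = 5 * 9 mod 1009 = 45

Answer: 45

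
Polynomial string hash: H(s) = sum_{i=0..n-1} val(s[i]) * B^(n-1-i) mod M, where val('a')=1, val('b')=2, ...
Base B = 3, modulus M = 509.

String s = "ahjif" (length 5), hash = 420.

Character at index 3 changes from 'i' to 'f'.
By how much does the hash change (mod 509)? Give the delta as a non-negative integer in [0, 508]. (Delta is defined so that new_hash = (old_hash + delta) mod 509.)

Delta formula: (val(new) - val(old)) * B^(n-1-k) mod M
  val('f') - val('i') = 6 - 9 = -3
  B^(n-1-k) = 3^1 mod 509 = 3
  Delta = -3 * 3 mod 509 = 500

Answer: 500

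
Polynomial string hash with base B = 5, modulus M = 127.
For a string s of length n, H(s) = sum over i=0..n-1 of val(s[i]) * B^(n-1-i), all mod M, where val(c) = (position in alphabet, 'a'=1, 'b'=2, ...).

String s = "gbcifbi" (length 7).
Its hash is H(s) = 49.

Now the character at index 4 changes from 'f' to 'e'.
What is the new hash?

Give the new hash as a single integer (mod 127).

val('f') = 6, val('e') = 5
Position k = 4, exponent = n-1-k = 2
B^2 mod M = 5^2 mod 127 = 25
Delta = (5 - 6) * 25 mod 127 = 102
New hash = (49 + 102) mod 127 = 24

Answer: 24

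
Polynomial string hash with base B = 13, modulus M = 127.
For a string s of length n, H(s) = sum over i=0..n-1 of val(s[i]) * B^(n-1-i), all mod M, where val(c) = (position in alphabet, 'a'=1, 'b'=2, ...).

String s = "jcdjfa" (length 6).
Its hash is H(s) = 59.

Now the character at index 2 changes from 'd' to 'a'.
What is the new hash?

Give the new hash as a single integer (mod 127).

Answer: 72

Derivation:
val('d') = 4, val('a') = 1
Position k = 2, exponent = n-1-k = 3
B^3 mod M = 13^3 mod 127 = 38
Delta = (1 - 4) * 38 mod 127 = 13
New hash = (59 + 13) mod 127 = 72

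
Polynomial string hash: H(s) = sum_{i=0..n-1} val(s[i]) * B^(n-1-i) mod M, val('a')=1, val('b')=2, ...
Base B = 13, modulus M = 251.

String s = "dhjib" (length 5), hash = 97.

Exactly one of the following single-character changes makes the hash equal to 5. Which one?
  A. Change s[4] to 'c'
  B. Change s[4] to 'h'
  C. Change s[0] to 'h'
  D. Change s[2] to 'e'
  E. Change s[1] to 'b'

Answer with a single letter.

Answer: D

Derivation:
Option A: s[4]='b'->'c', delta=(3-2)*13^0 mod 251 = 1, hash=97+1 mod 251 = 98
Option B: s[4]='b'->'h', delta=(8-2)*13^0 mod 251 = 6, hash=97+6 mod 251 = 103
Option C: s[0]='d'->'h', delta=(8-4)*13^4 mod 251 = 39, hash=97+39 mod 251 = 136
Option D: s[2]='j'->'e', delta=(5-10)*13^2 mod 251 = 159, hash=97+159 mod 251 = 5 <-- target
Option E: s[1]='h'->'b', delta=(2-8)*13^3 mod 251 = 121, hash=97+121 mod 251 = 218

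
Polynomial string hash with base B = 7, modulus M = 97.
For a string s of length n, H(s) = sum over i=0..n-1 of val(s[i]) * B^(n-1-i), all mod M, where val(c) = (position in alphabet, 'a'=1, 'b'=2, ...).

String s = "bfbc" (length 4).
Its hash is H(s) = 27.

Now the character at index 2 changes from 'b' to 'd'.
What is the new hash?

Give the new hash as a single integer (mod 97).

Answer: 41

Derivation:
val('b') = 2, val('d') = 4
Position k = 2, exponent = n-1-k = 1
B^1 mod M = 7^1 mod 97 = 7
Delta = (4 - 2) * 7 mod 97 = 14
New hash = (27 + 14) mod 97 = 41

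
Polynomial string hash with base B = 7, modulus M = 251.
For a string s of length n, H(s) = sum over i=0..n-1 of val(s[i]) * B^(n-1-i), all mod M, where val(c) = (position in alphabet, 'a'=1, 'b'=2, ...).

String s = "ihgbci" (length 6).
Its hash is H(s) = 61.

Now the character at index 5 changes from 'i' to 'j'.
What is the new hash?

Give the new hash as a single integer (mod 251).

val('i') = 9, val('j') = 10
Position k = 5, exponent = n-1-k = 0
B^0 mod M = 7^0 mod 251 = 1
Delta = (10 - 9) * 1 mod 251 = 1
New hash = (61 + 1) mod 251 = 62

Answer: 62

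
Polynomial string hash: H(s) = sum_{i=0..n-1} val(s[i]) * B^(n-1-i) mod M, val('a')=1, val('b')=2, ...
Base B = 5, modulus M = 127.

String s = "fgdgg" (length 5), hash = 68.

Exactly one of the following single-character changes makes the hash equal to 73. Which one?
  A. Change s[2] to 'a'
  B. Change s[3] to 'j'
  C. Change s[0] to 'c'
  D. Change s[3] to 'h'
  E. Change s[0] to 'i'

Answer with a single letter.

Answer: D

Derivation:
Option A: s[2]='d'->'a', delta=(1-4)*5^2 mod 127 = 52, hash=68+52 mod 127 = 120
Option B: s[3]='g'->'j', delta=(10-7)*5^1 mod 127 = 15, hash=68+15 mod 127 = 83
Option C: s[0]='f'->'c', delta=(3-6)*5^4 mod 127 = 30, hash=68+30 mod 127 = 98
Option D: s[3]='g'->'h', delta=(8-7)*5^1 mod 127 = 5, hash=68+5 mod 127 = 73 <-- target
Option E: s[0]='f'->'i', delta=(9-6)*5^4 mod 127 = 97, hash=68+97 mod 127 = 38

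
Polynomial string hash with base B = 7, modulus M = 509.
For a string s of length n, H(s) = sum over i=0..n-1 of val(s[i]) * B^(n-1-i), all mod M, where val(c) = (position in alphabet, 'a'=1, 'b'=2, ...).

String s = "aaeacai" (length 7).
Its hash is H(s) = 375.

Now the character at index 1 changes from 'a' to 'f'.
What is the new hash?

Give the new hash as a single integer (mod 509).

val('a') = 1, val('f') = 6
Position k = 1, exponent = n-1-k = 5
B^5 mod M = 7^5 mod 509 = 10
Delta = (6 - 1) * 10 mod 509 = 50
New hash = (375 + 50) mod 509 = 425

Answer: 425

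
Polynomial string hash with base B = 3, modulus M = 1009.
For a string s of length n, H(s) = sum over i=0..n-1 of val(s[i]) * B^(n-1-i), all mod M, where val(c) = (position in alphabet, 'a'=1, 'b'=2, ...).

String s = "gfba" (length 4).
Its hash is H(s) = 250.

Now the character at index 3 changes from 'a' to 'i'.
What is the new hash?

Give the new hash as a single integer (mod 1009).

Answer: 258

Derivation:
val('a') = 1, val('i') = 9
Position k = 3, exponent = n-1-k = 0
B^0 mod M = 3^0 mod 1009 = 1
Delta = (9 - 1) * 1 mod 1009 = 8
New hash = (250 + 8) mod 1009 = 258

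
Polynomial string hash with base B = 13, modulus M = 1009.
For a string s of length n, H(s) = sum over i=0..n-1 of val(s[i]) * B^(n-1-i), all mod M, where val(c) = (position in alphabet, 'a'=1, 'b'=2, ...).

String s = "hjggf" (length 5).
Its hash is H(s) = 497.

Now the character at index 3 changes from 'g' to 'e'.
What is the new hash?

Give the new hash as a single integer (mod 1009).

val('g') = 7, val('e') = 5
Position k = 3, exponent = n-1-k = 1
B^1 mod M = 13^1 mod 1009 = 13
Delta = (5 - 7) * 13 mod 1009 = 983
New hash = (497 + 983) mod 1009 = 471

Answer: 471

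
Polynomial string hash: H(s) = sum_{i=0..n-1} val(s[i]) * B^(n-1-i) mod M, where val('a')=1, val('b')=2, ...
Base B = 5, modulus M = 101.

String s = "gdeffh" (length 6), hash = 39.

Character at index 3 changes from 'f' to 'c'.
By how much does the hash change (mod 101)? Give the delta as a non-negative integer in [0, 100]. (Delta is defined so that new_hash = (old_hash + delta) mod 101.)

Answer: 26

Derivation:
Delta formula: (val(new) - val(old)) * B^(n-1-k) mod M
  val('c') - val('f') = 3 - 6 = -3
  B^(n-1-k) = 5^2 mod 101 = 25
  Delta = -3 * 25 mod 101 = 26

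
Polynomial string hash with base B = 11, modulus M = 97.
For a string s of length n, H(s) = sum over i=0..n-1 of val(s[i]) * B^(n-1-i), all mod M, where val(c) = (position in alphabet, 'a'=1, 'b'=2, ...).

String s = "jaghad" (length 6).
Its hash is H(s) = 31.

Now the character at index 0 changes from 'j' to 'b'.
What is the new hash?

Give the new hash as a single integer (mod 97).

Answer: 74

Derivation:
val('j') = 10, val('b') = 2
Position k = 0, exponent = n-1-k = 5
B^5 mod M = 11^5 mod 97 = 31
Delta = (2 - 10) * 31 mod 97 = 43
New hash = (31 + 43) mod 97 = 74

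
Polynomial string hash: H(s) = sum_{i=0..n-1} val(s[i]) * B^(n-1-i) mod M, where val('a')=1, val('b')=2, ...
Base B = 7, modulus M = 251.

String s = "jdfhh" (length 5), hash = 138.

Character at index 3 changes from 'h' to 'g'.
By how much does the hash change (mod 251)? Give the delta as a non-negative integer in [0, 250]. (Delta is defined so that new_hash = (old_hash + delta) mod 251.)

Delta formula: (val(new) - val(old)) * B^(n-1-k) mod M
  val('g') - val('h') = 7 - 8 = -1
  B^(n-1-k) = 7^1 mod 251 = 7
  Delta = -1 * 7 mod 251 = 244

Answer: 244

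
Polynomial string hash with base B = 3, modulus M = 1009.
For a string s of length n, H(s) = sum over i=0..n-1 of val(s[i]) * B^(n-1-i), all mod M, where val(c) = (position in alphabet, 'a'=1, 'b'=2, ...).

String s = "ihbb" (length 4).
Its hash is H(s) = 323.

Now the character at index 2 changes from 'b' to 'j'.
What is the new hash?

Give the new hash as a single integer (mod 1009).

val('b') = 2, val('j') = 10
Position k = 2, exponent = n-1-k = 1
B^1 mod M = 3^1 mod 1009 = 3
Delta = (10 - 2) * 3 mod 1009 = 24
New hash = (323 + 24) mod 1009 = 347

Answer: 347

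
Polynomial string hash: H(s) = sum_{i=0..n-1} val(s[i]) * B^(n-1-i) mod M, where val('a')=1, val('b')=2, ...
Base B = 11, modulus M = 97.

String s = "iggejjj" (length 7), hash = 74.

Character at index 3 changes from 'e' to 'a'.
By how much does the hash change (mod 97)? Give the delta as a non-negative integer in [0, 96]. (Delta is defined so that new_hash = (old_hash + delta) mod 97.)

Delta formula: (val(new) - val(old)) * B^(n-1-k) mod M
  val('a') - val('e') = 1 - 5 = -4
  B^(n-1-k) = 11^3 mod 97 = 70
  Delta = -4 * 70 mod 97 = 11

Answer: 11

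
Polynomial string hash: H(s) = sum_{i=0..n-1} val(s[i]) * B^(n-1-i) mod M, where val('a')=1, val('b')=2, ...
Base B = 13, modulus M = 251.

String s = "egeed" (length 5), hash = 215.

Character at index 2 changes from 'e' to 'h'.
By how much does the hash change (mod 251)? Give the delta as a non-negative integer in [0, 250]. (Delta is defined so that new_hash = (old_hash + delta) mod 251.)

Answer: 5

Derivation:
Delta formula: (val(new) - val(old)) * B^(n-1-k) mod M
  val('h') - val('e') = 8 - 5 = 3
  B^(n-1-k) = 13^2 mod 251 = 169
  Delta = 3 * 169 mod 251 = 5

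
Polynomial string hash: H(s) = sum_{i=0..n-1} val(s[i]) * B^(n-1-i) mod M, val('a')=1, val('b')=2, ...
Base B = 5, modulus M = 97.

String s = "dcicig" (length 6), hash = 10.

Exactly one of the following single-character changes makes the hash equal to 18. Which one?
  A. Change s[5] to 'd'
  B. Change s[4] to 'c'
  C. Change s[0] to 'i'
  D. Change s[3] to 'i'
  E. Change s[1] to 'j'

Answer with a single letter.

Answer: C

Derivation:
Option A: s[5]='g'->'d', delta=(4-7)*5^0 mod 97 = 94, hash=10+94 mod 97 = 7
Option B: s[4]='i'->'c', delta=(3-9)*5^1 mod 97 = 67, hash=10+67 mod 97 = 77
Option C: s[0]='d'->'i', delta=(9-4)*5^5 mod 97 = 8, hash=10+8 mod 97 = 18 <-- target
Option D: s[3]='c'->'i', delta=(9-3)*5^2 mod 97 = 53, hash=10+53 mod 97 = 63
Option E: s[1]='c'->'j', delta=(10-3)*5^4 mod 97 = 10, hash=10+10 mod 97 = 20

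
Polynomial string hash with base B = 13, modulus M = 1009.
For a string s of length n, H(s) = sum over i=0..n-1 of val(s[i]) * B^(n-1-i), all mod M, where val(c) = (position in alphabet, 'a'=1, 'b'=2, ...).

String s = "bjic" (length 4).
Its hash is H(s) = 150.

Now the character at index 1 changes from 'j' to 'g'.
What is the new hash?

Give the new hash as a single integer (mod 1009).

Answer: 652

Derivation:
val('j') = 10, val('g') = 7
Position k = 1, exponent = n-1-k = 2
B^2 mod M = 13^2 mod 1009 = 169
Delta = (7 - 10) * 169 mod 1009 = 502
New hash = (150 + 502) mod 1009 = 652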